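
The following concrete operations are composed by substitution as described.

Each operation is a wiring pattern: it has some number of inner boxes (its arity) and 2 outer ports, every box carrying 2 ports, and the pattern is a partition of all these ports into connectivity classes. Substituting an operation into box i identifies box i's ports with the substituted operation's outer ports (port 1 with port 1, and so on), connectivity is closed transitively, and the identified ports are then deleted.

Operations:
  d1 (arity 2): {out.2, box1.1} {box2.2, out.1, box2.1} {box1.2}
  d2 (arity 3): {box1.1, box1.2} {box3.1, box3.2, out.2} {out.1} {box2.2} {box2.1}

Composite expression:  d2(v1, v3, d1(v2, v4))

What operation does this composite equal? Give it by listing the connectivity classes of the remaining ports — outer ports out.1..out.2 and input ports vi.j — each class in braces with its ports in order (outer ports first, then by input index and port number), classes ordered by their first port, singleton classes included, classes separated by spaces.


Two ports join when wires chain via d2-identified ports.
the subtree at d1 composes to {out.1, v4.1, v4.2} {out.2, v2.1} {v2.2} on (v2, v4); out.j = own outer ports
the subtree at d2 composes to {out.1} {out.2, v2.1, v4.1, v4.2} {v1.1, v1.2} {v2.2} {v3.1} {v3.2} on (v1, v3, v2, v4); out.j = own outer ports

{out.1} {out.2, v2.1, v4.1, v4.2} {v1.1, v1.2} {v2.2} {v3.1} {v3.2}


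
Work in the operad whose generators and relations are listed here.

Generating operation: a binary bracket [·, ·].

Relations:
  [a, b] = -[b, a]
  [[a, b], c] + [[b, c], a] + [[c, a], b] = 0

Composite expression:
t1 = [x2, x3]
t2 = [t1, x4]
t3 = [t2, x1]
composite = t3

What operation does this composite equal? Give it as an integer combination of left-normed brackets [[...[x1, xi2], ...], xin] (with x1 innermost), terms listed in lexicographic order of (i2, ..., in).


A multilinear Lie element is pinned by x1-initial words (x1 innermost).
Composite bracket: [[[x2, x3], x4], x1]
Under [a, b] = ab - ba we get 8 signed associative words (2^3 = 8).
The x1-initial words carry the normal form:
  x1x2x3x4 appears with sign -1, giving the term -[[[x1, x2], x3], x4]
  x1x3x2x4 appears with sign +1, giving the term +[[[x1, x3], x2], x4]
  x1x4x2x3 appears with sign +1, giving the term +[[[x1, x4], x2], x3]
  x1x4x3x2 appears with sign -1, giving the term -[[[x1, x4], x3], x2]

-[[[x1, x2], x3], x4] + [[[x1, x3], x2], x4] + [[[x1, x4], x2], x3] - [[[x1, x4], x3], x2]


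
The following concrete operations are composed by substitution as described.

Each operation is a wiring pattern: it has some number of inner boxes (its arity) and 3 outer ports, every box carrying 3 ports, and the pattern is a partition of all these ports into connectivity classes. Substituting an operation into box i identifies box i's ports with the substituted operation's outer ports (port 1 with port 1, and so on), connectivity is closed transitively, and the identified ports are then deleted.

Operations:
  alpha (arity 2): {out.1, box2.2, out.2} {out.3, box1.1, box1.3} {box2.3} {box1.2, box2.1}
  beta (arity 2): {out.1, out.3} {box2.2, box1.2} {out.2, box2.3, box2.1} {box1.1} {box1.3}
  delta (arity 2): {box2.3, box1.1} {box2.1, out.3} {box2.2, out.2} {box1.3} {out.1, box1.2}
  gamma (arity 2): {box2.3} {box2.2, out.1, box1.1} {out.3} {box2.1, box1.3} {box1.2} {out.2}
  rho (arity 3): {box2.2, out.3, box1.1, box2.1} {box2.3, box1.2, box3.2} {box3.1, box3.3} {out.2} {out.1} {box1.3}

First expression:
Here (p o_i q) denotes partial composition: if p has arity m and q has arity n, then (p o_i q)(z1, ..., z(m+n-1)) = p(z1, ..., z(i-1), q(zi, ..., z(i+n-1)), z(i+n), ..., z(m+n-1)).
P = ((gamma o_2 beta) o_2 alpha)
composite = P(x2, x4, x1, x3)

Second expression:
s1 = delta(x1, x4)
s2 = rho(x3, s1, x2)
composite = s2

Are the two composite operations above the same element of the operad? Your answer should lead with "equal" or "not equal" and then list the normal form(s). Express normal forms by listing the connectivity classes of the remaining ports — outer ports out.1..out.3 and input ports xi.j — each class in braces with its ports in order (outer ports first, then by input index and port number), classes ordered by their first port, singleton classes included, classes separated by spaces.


not equal; the first gives {out.1, x2.1, x3.1, x3.3} {out.2} {out.3} {x1.1, x4.2} {x1.2, x3.2} {x1.3} {x2.2} {x2.3} {x4.1, x4.3} and the second {out.1} {out.2} {out.3, x1.2, x3.1, x4.2} {x1.1, x4.3} {x1.3} {x2.1, x2.3} {x2.2, x3.2, x4.1} {x3.3}

The first composite normalizes to {out.1, x2.1, x3.1, x3.3} {out.2} {out.3} {x1.1, x4.2} {x1.2, x3.2} {x1.3} {x2.2} {x2.3} {x4.1, x4.3}
The second composite normalizes to {out.1} {out.2} {out.3, x1.2, x3.1, x4.2} {x1.1, x4.3} {x1.3} {x2.1, x2.3} {x2.2, x3.2, x4.1} {x3.3}
No match — not equal.


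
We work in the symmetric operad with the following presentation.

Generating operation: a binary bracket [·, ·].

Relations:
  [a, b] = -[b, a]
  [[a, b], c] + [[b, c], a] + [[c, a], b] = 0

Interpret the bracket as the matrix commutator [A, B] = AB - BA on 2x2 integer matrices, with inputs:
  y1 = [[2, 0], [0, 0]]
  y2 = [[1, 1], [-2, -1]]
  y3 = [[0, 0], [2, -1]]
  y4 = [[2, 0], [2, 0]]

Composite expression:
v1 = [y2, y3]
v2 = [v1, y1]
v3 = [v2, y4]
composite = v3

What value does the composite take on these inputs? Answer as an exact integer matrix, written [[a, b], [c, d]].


[[4, -4], [-24, -4]]


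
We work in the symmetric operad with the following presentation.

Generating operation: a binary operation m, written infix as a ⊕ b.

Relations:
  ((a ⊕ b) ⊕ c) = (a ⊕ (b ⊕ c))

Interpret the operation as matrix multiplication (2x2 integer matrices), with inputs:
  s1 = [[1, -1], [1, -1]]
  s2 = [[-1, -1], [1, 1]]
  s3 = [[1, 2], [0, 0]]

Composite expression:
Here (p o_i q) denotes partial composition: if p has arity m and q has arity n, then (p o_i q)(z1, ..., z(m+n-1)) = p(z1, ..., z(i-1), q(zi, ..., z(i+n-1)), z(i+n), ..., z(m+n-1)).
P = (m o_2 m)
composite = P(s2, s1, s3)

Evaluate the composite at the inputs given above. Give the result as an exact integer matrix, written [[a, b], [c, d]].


(s1 ⊕ s3) = [[1, 2], [1, 2]]
(s2 ⊕ (s1 ⊕ s3)) = [[-2, -4], [2, 4]]

[[-2, -4], [2, 4]]


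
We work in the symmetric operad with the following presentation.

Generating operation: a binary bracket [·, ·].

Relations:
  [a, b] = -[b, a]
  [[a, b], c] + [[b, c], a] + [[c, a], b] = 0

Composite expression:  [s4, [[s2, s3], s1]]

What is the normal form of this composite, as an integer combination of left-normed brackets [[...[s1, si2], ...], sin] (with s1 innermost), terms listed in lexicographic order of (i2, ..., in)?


[[[s1, s2], s3], s4] - [[[s1, s3], s2], s4]

Antisymmetry and Jacobi reduce to s1-anchored left-normed brackets.
Composite bracket: [s4, [[s2, s3], s1]]
The bracket unfolds into 8 signed words via [a, b] = ab - ba (2^3 = 8).
Keep just the words that open with s1:
  the word s1s2s3s4 carries sign +1 and contributes +[[[s1, s2], s3], s4]
  the word s1s3s2s4 carries sign -1 and contributes -[[[s1, s3], s2], s4]


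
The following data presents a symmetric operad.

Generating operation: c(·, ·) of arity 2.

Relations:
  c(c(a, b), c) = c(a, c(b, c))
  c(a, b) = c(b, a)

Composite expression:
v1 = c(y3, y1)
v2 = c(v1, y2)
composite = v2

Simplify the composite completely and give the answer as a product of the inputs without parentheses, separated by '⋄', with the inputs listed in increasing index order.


y1 ⋄ y2 ⋄ y3


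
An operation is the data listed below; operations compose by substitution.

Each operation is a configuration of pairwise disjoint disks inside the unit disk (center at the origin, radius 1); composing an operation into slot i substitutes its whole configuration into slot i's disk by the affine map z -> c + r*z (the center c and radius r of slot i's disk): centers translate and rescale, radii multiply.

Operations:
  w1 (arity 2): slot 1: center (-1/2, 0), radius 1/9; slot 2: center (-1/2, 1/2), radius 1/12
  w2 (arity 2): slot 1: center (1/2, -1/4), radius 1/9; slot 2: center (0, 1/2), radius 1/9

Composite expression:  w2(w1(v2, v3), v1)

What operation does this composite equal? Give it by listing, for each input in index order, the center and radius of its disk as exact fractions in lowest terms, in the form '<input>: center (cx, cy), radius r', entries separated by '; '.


Nesting under w2 composes maps z -> c + r*z down each v-path.
for v2, the 2-step affine chain lands on center (4/9, -1/4), radius 1/81
for v3, the 2-step affine chain lands on center (4/9, -7/36), radius 1/108
for v1, the 1-step affine chain lands on center (0, 1/2), radius 1/9

v1: center (0, 1/2), radius 1/9; v2: center (4/9, -1/4), radius 1/81; v3: center (4/9, -7/36), radius 1/108


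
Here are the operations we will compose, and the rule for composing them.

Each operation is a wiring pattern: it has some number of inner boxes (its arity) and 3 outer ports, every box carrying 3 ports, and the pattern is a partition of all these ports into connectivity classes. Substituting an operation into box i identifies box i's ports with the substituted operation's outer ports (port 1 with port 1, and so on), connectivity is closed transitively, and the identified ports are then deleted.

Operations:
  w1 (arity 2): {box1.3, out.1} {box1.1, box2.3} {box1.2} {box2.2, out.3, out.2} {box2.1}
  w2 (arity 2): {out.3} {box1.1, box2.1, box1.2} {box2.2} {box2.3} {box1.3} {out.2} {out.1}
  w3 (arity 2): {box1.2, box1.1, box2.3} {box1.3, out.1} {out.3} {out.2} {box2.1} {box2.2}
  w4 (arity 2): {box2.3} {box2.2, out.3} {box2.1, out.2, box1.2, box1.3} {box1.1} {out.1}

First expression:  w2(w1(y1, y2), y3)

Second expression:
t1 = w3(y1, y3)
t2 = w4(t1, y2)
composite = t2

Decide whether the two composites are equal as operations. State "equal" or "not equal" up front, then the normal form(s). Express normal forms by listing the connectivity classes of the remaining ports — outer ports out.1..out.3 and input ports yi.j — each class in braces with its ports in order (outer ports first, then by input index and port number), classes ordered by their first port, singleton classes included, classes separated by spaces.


not equal — first {out.1} {out.2} {out.3} {y1.1, y2.3} {y1.2} {y1.3, y2.2, y3.1} {y2.1} {y3.2} {y3.3}, second {out.1} {out.2, y2.1} {out.3, y2.2} {y1.1, y1.2, y3.3} {y1.3} {y2.3} {y3.1} {y3.2}

The first composite normalizes to {out.1} {out.2} {out.3} {y1.1, y2.3} {y1.2} {y1.3, y2.2, y3.1} {y2.1} {y3.2} {y3.3}
The second composite normalizes to {out.1} {out.2, y2.1} {out.3, y2.2} {y1.1, y1.2, y3.3} {y1.3} {y2.3} {y3.1} {y3.2}
The normal forms differ: not equal.


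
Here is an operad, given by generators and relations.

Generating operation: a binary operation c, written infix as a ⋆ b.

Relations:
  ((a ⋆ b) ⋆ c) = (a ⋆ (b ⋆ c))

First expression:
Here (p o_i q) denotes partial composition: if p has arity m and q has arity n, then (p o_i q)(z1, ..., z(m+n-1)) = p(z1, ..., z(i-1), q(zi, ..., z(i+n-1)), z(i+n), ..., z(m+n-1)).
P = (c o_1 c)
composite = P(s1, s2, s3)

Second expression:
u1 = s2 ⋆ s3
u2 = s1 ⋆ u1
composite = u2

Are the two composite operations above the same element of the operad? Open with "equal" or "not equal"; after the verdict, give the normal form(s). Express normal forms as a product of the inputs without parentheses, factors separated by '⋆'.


equal: each reduces to s1 ⋆ s2 ⋆ s3


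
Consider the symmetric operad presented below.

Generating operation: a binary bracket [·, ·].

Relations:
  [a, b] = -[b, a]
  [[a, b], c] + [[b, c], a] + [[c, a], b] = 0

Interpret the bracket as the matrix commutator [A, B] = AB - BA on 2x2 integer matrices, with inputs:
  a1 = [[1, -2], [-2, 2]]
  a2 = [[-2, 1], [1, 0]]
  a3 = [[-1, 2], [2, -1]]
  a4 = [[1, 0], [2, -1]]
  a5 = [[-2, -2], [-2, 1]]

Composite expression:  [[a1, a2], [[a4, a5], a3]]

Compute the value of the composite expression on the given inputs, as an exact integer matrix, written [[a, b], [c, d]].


[[0, -40], [-40, 0]]


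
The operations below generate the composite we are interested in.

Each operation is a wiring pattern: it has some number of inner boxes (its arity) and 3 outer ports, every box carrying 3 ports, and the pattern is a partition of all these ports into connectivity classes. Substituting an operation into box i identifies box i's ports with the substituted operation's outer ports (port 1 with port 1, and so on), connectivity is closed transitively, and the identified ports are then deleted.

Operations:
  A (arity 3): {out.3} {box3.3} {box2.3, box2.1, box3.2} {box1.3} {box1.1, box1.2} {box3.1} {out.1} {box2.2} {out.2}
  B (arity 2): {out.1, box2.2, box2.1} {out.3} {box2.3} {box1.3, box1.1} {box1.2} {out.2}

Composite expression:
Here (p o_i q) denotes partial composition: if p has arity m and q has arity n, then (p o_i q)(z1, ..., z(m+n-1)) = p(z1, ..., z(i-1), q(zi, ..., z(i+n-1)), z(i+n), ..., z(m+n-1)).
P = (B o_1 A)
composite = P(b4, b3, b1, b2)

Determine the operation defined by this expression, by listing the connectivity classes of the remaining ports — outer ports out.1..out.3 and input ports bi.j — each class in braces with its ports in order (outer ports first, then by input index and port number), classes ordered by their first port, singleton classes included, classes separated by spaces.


Reachability decides: close wires over B-identified ports.
composing A on (b4, b3, b1), with out.j its own outer ports: {out.1} {out.2} {out.3} {b1.1} {b1.2, b3.1, b3.3} {b1.3} {b3.2} {b4.1, b4.2} {b4.3}
composing B on (b4, b3, b1, b2), with out.j its own outer ports: {out.1, b2.1, b2.2} {out.2} {out.3} {b1.1} {b1.2, b3.1, b3.3} {b1.3} {b2.3} {b3.2} {b4.1, b4.2} {b4.3}

{out.1, b2.1, b2.2} {out.2} {out.3} {b1.1} {b1.2, b3.1, b3.3} {b1.3} {b2.3} {b3.2} {b4.1, b4.2} {b4.3}


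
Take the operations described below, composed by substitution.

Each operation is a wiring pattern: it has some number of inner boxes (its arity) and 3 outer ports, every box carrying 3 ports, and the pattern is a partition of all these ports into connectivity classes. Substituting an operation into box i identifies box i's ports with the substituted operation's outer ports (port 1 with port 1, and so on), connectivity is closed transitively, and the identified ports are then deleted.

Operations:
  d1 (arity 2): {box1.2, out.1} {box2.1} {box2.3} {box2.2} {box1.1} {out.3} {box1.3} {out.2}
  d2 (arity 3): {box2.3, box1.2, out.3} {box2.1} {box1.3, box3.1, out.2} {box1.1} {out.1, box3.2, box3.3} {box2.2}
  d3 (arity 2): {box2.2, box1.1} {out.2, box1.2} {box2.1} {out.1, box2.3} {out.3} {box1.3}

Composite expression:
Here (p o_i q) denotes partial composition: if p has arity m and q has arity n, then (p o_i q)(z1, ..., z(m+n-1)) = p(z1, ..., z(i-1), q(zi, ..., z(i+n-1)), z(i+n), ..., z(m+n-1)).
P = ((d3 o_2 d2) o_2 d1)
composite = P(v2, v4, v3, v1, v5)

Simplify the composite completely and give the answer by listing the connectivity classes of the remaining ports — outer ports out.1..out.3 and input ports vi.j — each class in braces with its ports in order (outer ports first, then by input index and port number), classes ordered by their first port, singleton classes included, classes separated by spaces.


{out.1, v1.3} {out.2, v2.2} {out.3} {v1.1} {v1.2} {v2.1, v5.1} {v2.3} {v3.1} {v3.2} {v3.3} {v4.1} {v4.2} {v4.3} {v5.2, v5.3}

Reachability decides: close wires over d3-identified ports.
composing d1 on (v4, v3), with out.j its own outer ports: {out.1, v4.2} {out.2} {out.3} {v3.1} {v3.2} {v3.3} {v4.1} {v4.3}
composing d2 on (v4, v3, v1, v5), with out.j its own outer ports: {out.1, v5.2, v5.3} {out.2, v5.1} {out.3, v1.3} {v1.1} {v1.2} {v3.1} {v3.2} {v3.3} {v4.1} {v4.2} {v4.3}
composing d3 on (v2, v4, v3, v1, v5), with out.j its own outer ports: {out.1, v1.3} {out.2, v2.2} {out.3} {v1.1} {v1.2} {v2.1, v5.1} {v2.3} {v3.1} {v3.2} {v3.3} {v4.1} {v4.2} {v4.3} {v5.2, v5.3}


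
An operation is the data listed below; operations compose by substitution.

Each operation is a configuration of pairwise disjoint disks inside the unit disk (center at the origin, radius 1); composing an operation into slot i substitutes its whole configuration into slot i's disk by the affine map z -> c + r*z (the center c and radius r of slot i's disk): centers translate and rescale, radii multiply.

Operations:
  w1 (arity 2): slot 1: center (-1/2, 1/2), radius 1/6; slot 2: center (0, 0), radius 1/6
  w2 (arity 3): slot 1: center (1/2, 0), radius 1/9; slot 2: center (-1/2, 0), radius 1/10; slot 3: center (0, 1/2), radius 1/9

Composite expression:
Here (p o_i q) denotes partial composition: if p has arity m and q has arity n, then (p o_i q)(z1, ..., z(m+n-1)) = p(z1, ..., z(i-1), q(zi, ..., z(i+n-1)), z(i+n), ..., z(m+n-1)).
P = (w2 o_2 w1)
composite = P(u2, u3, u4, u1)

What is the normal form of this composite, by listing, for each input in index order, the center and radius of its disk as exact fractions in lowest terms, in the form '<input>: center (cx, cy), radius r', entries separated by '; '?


Only the slot chain above each u matters under w2; compose those maps.
for u2, the 1-step affine chain lands on center (1/2, 0), radius 1/9
for u3, the 2-step affine chain lands on center (-11/20, 1/20), radius 1/60
for u4, the 2-step affine chain lands on center (-1/2, 0), radius 1/60
for u1, the 1-step affine chain lands on center (0, 1/2), radius 1/9

u1: center (0, 1/2), radius 1/9; u2: center (1/2, 0), radius 1/9; u3: center (-11/20, 1/20), radius 1/60; u4: center (-1/2, 0), radius 1/60


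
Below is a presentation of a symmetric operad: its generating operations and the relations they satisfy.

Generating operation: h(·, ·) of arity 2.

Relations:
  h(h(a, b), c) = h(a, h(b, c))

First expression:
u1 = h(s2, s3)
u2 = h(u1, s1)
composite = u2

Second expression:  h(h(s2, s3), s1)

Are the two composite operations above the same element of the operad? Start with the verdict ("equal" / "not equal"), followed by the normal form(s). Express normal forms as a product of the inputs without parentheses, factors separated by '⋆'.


equal; the common form is s2 ⋆ s3 ⋆ s1

The first expression, normalized: s2 ⋆ s3 ⋆ s1
The second expression, normalized: s2 ⋆ s3 ⋆ s1
Same normal form: equal.


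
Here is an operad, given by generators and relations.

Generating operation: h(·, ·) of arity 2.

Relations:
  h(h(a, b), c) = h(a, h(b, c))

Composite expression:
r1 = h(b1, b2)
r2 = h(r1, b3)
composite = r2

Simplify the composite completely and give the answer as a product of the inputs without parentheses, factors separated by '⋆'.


All parenthesizations of h agree; list the b-inputs left to right.
h(b1, b2) collapses to b1 ⋆ b2
h(h(b1, b2), b3) collapses to b1 ⋆ b2 ⋆ b3

b1 ⋆ b2 ⋆ b3


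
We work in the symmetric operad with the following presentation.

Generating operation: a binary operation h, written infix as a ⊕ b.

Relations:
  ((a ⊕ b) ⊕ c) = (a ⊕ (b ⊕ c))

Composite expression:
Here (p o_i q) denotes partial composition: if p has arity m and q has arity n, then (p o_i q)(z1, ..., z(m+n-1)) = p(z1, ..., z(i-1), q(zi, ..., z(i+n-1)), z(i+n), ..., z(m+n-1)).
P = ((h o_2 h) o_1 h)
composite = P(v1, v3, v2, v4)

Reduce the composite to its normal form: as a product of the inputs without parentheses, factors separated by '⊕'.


v1 ⊕ v3 ⊕ v2 ⊕ v4

All parenthesizations of h agree; list the v-inputs left to right.
(v1 ⊕ v3) collapses to v1 ⊕ v3
(v2 ⊕ v4) collapses to v2 ⊕ v4
((v1 ⊕ v3) ⊕ (v2 ⊕ v4)) collapses to v1 ⊕ v3 ⊕ v2 ⊕ v4


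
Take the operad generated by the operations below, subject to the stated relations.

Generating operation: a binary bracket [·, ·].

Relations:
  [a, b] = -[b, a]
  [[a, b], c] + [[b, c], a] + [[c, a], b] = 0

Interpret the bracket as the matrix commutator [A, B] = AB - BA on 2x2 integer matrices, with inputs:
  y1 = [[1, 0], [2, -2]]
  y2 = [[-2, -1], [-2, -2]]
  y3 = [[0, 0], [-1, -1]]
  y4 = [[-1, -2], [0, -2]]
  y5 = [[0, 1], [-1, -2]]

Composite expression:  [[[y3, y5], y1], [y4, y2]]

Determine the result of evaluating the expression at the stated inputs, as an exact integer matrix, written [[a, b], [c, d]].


[y3, y5] = [[1, 1], [-1, -1]]
[[y3, y5], y1] = [[2, -3], [-7, -2]]
[y4, y2] = [[4, -1], [2, -4]]
[[[y3, y5], y1], [y4, y2]] = [[-13, 20], [-64, 13]]

[[-13, 20], [-64, 13]]


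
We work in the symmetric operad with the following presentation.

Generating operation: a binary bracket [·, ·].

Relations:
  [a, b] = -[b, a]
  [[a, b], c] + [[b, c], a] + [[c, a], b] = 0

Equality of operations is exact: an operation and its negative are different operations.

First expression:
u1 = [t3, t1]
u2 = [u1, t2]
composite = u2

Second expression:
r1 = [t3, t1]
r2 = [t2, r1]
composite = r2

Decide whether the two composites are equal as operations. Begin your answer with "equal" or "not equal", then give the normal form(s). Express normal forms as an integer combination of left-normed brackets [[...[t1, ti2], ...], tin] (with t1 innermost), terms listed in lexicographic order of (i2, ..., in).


not equal: they reduce to -[[t1, t3], t2] and [[t1, t3], t2]

The first expression, normalized: -[[t1, t3], t2]
The second expression, normalized: [[t1, t3], t2]
No match — not equal.


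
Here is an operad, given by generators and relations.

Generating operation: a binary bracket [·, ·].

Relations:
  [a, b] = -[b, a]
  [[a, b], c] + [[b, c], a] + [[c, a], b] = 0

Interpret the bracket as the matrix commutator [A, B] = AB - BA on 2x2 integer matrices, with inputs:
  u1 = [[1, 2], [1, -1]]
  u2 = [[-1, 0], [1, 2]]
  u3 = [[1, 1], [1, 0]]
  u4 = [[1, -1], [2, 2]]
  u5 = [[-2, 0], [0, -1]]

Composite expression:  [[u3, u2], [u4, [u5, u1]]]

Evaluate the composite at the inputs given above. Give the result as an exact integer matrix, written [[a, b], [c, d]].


[[11, -14], [-26, -11]]

[u3, u2] = [[1, 3], [-4, -1]]
[u5, u1] = [[0, -2], [1, 0]]
[u4, [u5, u1]] = [[3, 2], [1, -3]]
[[u3, u2], [u4, [u5, u1]]] = [[11, -14], [-26, -11]]


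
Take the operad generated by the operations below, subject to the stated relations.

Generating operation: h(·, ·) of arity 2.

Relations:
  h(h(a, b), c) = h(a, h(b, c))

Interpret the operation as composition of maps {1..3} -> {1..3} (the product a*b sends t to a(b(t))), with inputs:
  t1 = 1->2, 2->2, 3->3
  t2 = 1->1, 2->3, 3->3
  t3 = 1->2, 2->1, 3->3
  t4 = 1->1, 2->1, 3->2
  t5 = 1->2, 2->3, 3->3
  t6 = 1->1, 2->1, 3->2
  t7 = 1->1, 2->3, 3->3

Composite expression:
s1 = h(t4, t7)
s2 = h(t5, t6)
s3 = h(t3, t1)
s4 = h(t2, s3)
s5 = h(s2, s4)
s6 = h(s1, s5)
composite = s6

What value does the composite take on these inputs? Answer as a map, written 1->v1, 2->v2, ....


1->2, 2->2, 3->2

h(t4, t7) = 1->1, 2->2, 3->2
h(t5, t6) = 1->2, 2->2, 3->3
h(t3, t1) = 1->1, 2->1, 3->3
h(t2, h(t3, t1)) = 1->1, 2->1, 3->3
h(h(t5, t6), h(t2, h(t3, t1))) = 1->2, 2->2, 3->3
h(h(t4, t7), h(h(t5, t6), h(t2, h(t3, t1)))) = 1->2, 2->2, 3->2


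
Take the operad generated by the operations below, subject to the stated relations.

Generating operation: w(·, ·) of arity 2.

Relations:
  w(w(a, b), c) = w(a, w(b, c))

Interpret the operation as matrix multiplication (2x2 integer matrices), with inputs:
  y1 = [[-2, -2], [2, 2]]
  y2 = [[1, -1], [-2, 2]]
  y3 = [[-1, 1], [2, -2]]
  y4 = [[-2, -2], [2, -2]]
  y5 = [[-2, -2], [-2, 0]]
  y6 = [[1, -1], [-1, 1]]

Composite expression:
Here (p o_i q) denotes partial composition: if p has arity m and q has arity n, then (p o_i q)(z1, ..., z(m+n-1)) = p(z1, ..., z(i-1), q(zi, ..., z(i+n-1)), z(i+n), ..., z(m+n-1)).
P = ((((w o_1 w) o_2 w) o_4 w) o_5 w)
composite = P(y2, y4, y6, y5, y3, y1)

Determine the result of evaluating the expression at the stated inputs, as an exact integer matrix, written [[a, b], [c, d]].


[[-64, -64], [128, 128]]

w(y4, y6) = [[0, 0], [4, -4]]
w(y2, w(y4, y6)) = [[-4, 4], [8, -8]]
w(y3, y1) = [[4, 4], [-8, -8]]
w(y5, w(y3, y1)) = [[8, 8], [-8, -8]]
w(w(y2, w(y4, y6)), w(y5, w(y3, y1))) = [[-64, -64], [128, 128]]


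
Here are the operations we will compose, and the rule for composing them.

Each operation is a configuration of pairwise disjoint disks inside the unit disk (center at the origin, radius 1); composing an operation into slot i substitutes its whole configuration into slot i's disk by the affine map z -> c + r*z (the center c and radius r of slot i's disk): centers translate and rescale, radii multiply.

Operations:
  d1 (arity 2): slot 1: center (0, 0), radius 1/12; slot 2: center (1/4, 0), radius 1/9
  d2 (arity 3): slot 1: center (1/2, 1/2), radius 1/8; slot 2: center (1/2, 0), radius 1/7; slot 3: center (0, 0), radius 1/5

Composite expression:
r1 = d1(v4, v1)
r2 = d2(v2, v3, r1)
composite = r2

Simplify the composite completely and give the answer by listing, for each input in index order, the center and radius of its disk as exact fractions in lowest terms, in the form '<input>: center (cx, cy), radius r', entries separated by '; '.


v1: center (1/20, 0), radius 1/45; v2: center (1/2, 1/2), radius 1/8; v3: center (1/2, 0), radius 1/7; v4: center (0, 0), radius 1/60

Only the slot chain above each v matters under d2; compose those maps.
tracing v2 down its 1-map path: center (1/2, 1/2), radius 1/8
tracing v3 down its 1-map path: center (1/2, 0), radius 1/7
tracing v4 down its 2-map path: center (0, 0), radius 1/60
tracing v1 down its 2-map path: center (1/20, 0), radius 1/45


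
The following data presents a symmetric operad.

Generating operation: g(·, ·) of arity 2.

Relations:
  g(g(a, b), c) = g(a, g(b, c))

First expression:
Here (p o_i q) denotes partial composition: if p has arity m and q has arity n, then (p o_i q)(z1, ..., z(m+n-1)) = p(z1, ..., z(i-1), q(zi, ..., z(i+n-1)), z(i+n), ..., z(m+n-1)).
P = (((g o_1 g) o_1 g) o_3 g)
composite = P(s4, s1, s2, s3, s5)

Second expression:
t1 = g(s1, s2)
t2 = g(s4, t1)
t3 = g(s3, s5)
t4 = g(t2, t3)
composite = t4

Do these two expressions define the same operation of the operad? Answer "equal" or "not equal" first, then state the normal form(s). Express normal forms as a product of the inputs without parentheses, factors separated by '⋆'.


Reducing the first expression gives s4 ⋆ s1 ⋆ s2 ⋆ s3 ⋆ s5
Reducing the second expression gives s4 ⋆ s1 ⋆ s2 ⋆ s3 ⋆ s5
The normal forms match — equal.

equal — both sides give s4 ⋆ s1 ⋆ s2 ⋆ s3 ⋆ s5


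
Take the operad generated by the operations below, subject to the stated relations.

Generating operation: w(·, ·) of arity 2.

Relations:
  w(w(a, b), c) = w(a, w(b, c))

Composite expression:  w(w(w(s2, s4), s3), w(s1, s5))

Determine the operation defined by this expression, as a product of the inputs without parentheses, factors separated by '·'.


Associativity of w dissolves the nesting; only the s-input order survives.
w(s2, s4) spells out as s2 · s4
w(w(s2, s4), s3) spells out as s2 · s4 · s3
w(s1, s5) spells out as s1 · s5
w(w(w(s2, s4), s3), w(s1, s5)) spells out as s2 · s4 · s3 · s1 · s5

s2 · s4 · s3 · s1 · s5


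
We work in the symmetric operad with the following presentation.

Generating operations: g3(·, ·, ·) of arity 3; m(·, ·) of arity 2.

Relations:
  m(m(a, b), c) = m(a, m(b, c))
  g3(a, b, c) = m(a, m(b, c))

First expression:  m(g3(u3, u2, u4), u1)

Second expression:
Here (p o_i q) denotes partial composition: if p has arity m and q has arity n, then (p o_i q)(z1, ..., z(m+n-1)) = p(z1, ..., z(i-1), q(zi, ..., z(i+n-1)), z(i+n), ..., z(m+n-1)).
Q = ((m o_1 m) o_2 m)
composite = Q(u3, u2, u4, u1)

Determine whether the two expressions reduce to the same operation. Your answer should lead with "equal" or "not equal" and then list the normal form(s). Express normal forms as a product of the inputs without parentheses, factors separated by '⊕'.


equal — both sides give u3 ⊕ u2 ⊕ u4 ⊕ u1


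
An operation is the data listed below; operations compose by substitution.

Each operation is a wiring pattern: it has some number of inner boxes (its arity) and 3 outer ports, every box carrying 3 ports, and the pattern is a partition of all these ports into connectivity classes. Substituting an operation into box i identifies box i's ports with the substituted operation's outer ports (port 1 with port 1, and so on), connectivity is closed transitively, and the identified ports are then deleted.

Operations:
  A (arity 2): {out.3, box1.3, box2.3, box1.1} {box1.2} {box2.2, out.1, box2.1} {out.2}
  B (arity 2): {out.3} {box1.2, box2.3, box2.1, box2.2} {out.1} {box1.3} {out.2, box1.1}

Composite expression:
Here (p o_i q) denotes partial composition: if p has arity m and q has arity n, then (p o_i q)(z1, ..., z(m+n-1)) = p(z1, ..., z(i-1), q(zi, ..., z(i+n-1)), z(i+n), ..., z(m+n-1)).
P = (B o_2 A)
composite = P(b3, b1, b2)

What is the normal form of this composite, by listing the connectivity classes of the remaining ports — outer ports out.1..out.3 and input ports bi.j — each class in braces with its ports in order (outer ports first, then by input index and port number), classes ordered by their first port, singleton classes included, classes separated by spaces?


{out.1} {out.2, b3.1} {out.3} {b1.1, b1.3, b2.1, b2.2, b2.3, b3.2} {b1.2} {b3.3}

Treat the ports identified at B as solder joints: merge, then drop.
through A, on inputs (b1, b2): {out.1, b2.1, b2.2} {out.2} {out.3, b1.1, b1.3, b2.3} {b1.2} (out.j = stage outer ports)
through B, on inputs (b3, b1, b2): {out.1} {out.2, b3.1} {out.3} {b1.1, b1.3, b2.1, b2.2, b2.3, b3.2} {b1.2} {b3.3} (out.j = stage outer ports)


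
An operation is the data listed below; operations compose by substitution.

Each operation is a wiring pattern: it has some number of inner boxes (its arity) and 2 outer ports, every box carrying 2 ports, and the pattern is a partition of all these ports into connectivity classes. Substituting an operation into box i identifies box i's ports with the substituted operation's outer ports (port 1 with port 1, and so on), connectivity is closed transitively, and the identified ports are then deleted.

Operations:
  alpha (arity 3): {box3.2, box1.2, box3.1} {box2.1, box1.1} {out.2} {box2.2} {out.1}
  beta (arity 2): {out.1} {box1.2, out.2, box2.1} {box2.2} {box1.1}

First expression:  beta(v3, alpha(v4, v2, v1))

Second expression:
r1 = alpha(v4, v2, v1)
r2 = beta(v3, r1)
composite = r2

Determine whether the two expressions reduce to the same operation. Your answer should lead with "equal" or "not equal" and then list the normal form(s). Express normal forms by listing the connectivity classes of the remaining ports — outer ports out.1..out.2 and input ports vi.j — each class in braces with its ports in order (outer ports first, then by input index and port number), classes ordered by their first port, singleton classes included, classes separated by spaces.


equal; both compose to {out.1} {out.2, v3.2} {v1.1, v1.2, v4.2} {v2.1, v4.1} {v2.2} {v3.1}

The first composite normalizes to {out.1} {out.2, v3.2} {v1.1, v1.2, v4.2} {v2.1, v4.1} {v2.2} {v3.1}
The second composite normalizes to {out.1} {out.2, v3.2} {v1.1, v1.2, v4.2} {v2.1, v4.1} {v2.2} {v3.1}
Identical normal forms: equal.


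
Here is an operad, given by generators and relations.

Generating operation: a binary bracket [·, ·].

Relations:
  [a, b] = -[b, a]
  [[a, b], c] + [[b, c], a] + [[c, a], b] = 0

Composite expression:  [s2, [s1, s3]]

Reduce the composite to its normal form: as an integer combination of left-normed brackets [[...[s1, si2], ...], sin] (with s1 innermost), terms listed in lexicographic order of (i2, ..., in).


-[[s1, s3], s2]

Expand each bracket as ab - ba; the s1-initial words give the coefficients.
Composite bracket: [s2, [s1, s3]]
Under [a, b] = ab - ba we get 4 signed associative words (2^2 = 4).
Only words starting with s1 matter:
  from s1s3s2, sign -1: term -[[s1, s3], s2]


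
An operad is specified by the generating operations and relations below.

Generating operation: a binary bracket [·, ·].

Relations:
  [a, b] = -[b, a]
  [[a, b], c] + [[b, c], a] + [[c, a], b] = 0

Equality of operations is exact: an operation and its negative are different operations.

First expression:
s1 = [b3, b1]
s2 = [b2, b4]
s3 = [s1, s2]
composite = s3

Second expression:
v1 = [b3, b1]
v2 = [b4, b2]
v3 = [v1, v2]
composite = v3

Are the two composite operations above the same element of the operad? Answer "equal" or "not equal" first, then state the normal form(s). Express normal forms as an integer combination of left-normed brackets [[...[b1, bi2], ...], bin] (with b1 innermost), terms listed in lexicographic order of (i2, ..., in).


not equal: they reduce to -[[[b1, b3], b2], b4] + [[[b1, b3], b4], b2] and [[[b1, b3], b2], b4] - [[[b1, b3], b4], b2]

Reducing the first expression gives -[[[b1, b3], b2], b4] + [[[b1, b3], b4], b2]
Reducing the second expression gives [[[b1, b3], b2], b4] - [[[b1, b3], b4], b2]
The normal forms differ: not equal.


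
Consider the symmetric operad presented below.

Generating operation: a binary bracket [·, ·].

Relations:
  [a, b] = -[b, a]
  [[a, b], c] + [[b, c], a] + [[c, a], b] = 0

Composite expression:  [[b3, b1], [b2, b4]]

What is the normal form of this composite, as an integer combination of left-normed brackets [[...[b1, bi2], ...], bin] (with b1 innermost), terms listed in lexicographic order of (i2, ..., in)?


-[[[b1, b3], b2], b4] + [[[b1, b3], b4], b2]

Antisymmetry and Jacobi reduce to b1-anchored left-normed brackets.
Composite bracket: [[b3, b1], [b2, b4]]
The bracket unfolds into 8 signed words via [a, b] = ab - ba (2^3 = 8).
Keep just the words that open with b1:
  sign of b1b3b2b4 is -1, so it contributes -[[[b1, b3], b2], b4]
  sign of b1b3b4b2 is +1, so it contributes +[[[b1, b3], b4], b2]


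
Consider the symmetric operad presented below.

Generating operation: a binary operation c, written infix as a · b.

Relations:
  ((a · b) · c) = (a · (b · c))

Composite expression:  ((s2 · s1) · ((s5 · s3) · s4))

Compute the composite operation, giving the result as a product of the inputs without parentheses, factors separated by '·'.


s2 · s1 · s5 · s3 · s4

All parenthesizations of c agree; list the s-inputs left to right.
(s2 · s1) linearizes to s2 · s1
(s5 · s3) linearizes to s5 · s3
((s5 · s3) · s4) linearizes to s5 · s3 · s4
((s2 · s1) · ((s5 · s3) · s4)) linearizes to s2 · s1 · s5 · s3 · s4


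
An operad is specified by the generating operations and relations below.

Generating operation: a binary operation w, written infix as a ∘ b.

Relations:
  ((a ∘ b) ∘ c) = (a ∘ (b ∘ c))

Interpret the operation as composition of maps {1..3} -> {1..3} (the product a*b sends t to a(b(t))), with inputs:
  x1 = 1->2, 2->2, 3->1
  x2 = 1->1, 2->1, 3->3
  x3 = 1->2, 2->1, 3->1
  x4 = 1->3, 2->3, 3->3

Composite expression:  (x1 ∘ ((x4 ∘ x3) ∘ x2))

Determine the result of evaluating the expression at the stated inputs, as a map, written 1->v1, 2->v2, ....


(x4 ∘ x3) = 1->3, 2->3, 3->3
((x4 ∘ x3) ∘ x2) = 1->3, 2->3, 3->3
(x1 ∘ ((x4 ∘ x3) ∘ x2)) = 1->1, 2->1, 3->1

1->1, 2->1, 3->1


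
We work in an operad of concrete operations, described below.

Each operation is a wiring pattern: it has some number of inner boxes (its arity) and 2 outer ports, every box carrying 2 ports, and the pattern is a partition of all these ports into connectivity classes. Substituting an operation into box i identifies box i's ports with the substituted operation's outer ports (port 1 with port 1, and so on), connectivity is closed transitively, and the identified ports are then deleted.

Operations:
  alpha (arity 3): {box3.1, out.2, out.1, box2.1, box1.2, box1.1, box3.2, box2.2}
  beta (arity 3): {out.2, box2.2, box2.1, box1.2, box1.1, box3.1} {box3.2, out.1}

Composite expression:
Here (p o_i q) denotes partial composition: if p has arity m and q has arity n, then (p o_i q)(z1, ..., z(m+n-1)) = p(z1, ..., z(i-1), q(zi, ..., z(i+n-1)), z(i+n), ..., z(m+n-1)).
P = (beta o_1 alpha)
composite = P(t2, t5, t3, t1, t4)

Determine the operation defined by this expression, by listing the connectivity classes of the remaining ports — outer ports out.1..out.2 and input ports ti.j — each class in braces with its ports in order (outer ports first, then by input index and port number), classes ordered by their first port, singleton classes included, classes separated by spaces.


{out.1, t4.2} {out.2, t1.1, t1.2, t2.1, t2.2, t3.1, t3.2, t4.1, t5.1, t5.2}

Connectivity passes through glued beta-boundaries; trace each wire chain.
alpha over (t2, t5, t3) gives {out.1, out.2, t2.1, t2.2, t3.1, t3.2, t5.1, t5.2}, out.j being that stage's outer ports
beta over (t2, t5, t3, t1, t4) gives {out.1, t4.2} {out.2, t1.1, t1.2, t2.1, t2.2, t3.1, t3.2, t4.1, t5.1, t5.2}, out.j being that stage's outer ports


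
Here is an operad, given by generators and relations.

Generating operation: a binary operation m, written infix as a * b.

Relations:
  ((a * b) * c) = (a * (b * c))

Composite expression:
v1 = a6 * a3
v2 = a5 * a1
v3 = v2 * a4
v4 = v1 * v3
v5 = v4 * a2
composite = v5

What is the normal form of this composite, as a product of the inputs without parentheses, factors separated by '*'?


a6 * a3 * a5 * a1 * a4 * a2

Every regrouping of m is equal, so read the a-inputs in written order.
(a6 * a3) unparenthesizes to a6 * a3
(a5 * a1) unparenthesizes to a5 * a1
((a5 * a1) * a4) unparenthesizes to a5 * a1 * a4
((a6 * a3) * ((a5 * a1) * a4)) unparenthesizes to a6 * a3 * a5 * a1 * a4
(((a6 * a3) * ((a5 * a1) * a4)) * a2) unparenthesizes to a6 * a3 * a5 * a1 * a4 * a2


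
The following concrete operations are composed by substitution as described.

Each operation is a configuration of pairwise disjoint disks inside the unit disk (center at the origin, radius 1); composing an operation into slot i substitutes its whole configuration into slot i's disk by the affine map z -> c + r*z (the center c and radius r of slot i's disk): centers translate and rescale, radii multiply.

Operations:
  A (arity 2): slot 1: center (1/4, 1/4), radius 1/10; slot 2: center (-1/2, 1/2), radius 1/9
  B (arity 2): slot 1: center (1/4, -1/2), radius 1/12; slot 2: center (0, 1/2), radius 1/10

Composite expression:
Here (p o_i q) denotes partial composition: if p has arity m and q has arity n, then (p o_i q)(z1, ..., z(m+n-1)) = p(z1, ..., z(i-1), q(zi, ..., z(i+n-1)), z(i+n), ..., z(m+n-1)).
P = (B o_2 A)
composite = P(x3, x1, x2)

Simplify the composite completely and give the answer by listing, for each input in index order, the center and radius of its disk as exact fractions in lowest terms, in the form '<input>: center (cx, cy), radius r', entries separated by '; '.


Affine substitution under B: radii multiply and x-centers shift.
tracing x3 down its 1-map path: center (1/4, -1/2), radius 1/12
tracing x1 down its 2-map path: center (1/40, 21/40), radius 1/100
tracing x2 down its 2-map path: center (-1/20, 11/20), radius 1/90

x1: center (1/40, 21/40), radius 1/100; x2: center (-1/20, 11/20), radius 1/90; x3: center (1/4, -1/2), radius 1/12


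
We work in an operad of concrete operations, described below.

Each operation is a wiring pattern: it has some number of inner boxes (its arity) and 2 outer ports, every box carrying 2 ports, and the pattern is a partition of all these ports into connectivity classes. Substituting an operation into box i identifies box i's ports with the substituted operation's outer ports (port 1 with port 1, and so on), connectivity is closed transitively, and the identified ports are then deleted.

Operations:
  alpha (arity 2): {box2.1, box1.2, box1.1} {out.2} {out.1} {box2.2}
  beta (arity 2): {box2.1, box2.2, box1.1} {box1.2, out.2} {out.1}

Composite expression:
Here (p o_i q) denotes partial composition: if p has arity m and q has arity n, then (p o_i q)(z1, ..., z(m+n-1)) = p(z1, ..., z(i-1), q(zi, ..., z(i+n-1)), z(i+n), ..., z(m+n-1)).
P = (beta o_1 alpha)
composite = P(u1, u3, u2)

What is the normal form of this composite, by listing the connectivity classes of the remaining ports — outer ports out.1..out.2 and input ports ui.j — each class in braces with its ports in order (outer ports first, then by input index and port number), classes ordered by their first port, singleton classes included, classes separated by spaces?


After gluing at beta, chains via deleted ports link the u-ports.
after alpha, the pattern on (u1, u3) reads {out.1} {out.2} {u1.1, u1.2, u3.1} {u3.2} (out.j = its outer ports)
after beta, the pattern on (u1, u3, u2) reads {out.1} {out.2} {u1.1, u1.2, u3.1} {u2.1, u2.2} {u3.2} (out.j = its outer ports)

{out.1} {out.2} {u1.1, u1.2, u3.1} {u2.1, u2.2} {u3.2}
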